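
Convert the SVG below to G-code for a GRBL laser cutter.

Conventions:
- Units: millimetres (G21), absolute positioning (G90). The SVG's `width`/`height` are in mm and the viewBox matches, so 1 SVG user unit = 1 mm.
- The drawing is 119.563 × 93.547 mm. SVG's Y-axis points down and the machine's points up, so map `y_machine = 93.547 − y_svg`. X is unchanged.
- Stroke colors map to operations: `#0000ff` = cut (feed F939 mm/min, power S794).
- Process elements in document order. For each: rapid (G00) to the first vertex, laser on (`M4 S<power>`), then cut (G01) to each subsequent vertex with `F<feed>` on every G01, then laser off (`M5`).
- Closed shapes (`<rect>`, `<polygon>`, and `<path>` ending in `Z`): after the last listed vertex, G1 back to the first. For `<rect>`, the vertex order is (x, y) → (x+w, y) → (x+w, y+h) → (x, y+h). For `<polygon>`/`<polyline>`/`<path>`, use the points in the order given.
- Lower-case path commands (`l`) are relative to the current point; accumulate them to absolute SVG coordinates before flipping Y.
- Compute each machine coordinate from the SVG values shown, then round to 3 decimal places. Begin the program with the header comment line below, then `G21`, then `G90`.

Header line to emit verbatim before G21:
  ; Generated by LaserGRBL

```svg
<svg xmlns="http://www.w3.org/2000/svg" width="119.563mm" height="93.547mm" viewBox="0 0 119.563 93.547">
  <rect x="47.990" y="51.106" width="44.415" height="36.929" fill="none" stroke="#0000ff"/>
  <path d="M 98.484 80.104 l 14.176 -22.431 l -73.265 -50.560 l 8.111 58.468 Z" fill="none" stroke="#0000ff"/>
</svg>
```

; Generated by LaserGRBL
G21
G90
G00 X47.990 Y42.441
M4 S794
G01 X92.405 Y42.441 F939
G01 X92.405 Y5.512 F939
G01 X47.990 Y5.512 F939
G01 X47.990 Y42.441 F939
M5
G00 X98.484 Y13.443
M4 S794
G01 X112.660 Y35.874 F939
G01 X39.395 Y86.434 F939
G01 X47.506 Y27.966 F939
G01 X98.484 Y13.443 F939
M5

1 u = 1 mm; y_m = 93.547 − y.

[1] `<rect>` rectangle, #0000ff→cut S794 F939: (47.990,42.441) → (92.405,42.441) → (92.405,5.512) → (47.990,5.512) → (47.990,42.441) (closed)

[2] `<path>` closed polygon, #0000ff→cut S794 F939: (98.484,13.443) → (112.660,35.874) → (39.395,86.434) → (47.506,27.966) → (98.484,13.443) (closed)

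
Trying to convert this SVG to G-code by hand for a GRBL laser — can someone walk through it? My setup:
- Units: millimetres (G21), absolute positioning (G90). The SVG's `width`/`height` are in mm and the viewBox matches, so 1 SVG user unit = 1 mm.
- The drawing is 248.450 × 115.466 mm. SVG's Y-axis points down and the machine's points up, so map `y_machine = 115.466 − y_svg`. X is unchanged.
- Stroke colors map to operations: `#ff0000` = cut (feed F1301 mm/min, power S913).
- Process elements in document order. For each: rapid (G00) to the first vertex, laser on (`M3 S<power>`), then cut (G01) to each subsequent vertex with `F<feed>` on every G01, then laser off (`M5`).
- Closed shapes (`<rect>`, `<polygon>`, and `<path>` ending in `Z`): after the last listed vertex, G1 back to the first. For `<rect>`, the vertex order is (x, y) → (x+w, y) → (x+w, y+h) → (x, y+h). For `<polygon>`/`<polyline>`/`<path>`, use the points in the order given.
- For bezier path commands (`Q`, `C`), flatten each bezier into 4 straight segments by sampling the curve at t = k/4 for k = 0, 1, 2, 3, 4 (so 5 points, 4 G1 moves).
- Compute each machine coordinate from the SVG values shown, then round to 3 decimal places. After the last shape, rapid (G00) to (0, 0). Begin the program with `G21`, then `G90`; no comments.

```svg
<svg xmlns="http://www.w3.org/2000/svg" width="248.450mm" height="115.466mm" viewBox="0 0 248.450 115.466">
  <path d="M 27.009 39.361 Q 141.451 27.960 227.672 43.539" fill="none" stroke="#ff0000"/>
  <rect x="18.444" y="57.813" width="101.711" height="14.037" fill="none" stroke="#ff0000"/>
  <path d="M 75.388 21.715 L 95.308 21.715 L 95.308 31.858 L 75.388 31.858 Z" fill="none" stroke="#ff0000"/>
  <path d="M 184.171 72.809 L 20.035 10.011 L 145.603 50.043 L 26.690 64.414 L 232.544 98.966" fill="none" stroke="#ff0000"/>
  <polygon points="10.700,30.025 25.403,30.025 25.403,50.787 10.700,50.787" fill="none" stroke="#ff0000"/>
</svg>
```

Since the viewBox matches the mm dimensions, user units are millimetres directly. The only transform is the Y-flip y_m = 115.466 − y_svg.

Shape 1 is a quadratic bezier drawn with `<path>`. Its stroke #ff0000 means cut at S913, F1301. After flipping Y the toolpath is (27.009,76.105) → (82.466,80.119) → (134.396,80.761) → (182.798,78.030) → (227.672,71.927).

Shape 2 is a rectangle drawn with `<rect>`. Its stroke #ff0000 means cut at S913, F1301. After flipping Y the toolpath is (18.444,57.653) → (120.155,57.653) → (120.155,43.616) → (18.444,43.616) → (18.444,57.653), returning to the start.

Shape 3 is a rectangle drawn with `<path>`. Its stroke #ff0000 means cut at S913, F1301. After flipping Y the toolpath is (75.388,93.751) → (95.308,93.751) → (95.308,83.608) → (75.388,83.608) → (75.388,93.751), returning to the start.

Shape 4 is a open polyline drawn with `<path>`. Its stroke #ff0000 means cut at S913, F1301. After flipping Y the toolpath is (184.171,42.657) → (20.035,105.455) → (145.603,65.423) → (26.690,51.052) → (232.544,16.500).

Shape 5 is a rectangle drawn with `<polygon>`. Its stroke #ff0000 means cut at S913, F1301. After flipping Y the toolpath is (10.700,85.441) → (25.403,85.441) → (25.403,64.679) → (10.700,64.679) → (10.700,85.441), returning to the start.

G21
G90
G00 X27.009 Y76.105
M3 S913
G01 X82.466 Y80.119 F1301
G01 X134.396 Y80.761 F1301
G01 X182.798 Y78.030 F1301
G01 X227.672 Y71.927 F1301
M5
G00 X18.444 Y57.653
M3 S913
G01 X120.155 Y57.653 F1301
G01 X120.155 Y43.616 F1301
G01 X18.444 Y43.616 F1301
G01 X18.444 Y57.653 F1301
M5
G00 X75.388 Y93.751
M3 S913
G01 X95.308 Y93.751 F1301
G01 X95.308 Y83.608 F1301
G01 X75.388 Y83.608 F1301
G01 X75.388 Y93.751 F1301
M5
G00 X184.171 Y42.657
M3 S913
G01 X20.035 Y105.455 F1301
G01 X145.603 Y65.423 F1301
G01 X26.690 Y51.052 F1301
G01 X232.544 Y16.500 F1301
M5
G00 X10.700 Y85.441
M3 S913
G01 X25.403 Y85.441 F1301
G01 X25.403 Y64.679 F1301
G01 X10.700 Y64.679 F1301
G01 X10.700 Y85.441 F1301
M5
G00 X0.000 Y0.000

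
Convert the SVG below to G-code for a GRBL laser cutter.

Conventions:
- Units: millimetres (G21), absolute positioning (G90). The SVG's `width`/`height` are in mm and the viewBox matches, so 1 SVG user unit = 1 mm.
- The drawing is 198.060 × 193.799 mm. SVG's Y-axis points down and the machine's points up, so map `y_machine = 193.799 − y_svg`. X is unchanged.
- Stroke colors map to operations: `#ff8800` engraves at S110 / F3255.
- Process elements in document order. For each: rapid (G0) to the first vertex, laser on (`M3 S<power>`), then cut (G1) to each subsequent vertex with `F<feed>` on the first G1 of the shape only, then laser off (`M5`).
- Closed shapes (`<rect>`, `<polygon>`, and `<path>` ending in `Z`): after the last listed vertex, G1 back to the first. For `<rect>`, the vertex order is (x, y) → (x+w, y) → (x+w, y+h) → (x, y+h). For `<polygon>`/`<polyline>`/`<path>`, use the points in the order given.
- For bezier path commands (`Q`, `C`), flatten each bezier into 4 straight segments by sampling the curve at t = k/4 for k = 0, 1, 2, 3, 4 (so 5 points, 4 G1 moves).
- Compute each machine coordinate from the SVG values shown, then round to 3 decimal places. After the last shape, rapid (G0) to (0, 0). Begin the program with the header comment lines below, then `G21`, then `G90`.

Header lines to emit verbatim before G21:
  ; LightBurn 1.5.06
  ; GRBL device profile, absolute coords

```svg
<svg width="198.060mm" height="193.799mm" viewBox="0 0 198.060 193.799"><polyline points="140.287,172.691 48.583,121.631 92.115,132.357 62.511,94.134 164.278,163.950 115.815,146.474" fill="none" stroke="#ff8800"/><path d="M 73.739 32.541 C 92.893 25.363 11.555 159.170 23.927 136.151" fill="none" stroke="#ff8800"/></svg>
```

; LightBurn 1.5.06
; GRBL device profile, absolute coords
G21
G90
G0 X140.287 Y21.108
M3 S110
G1 X48.583 Y72.168 F3255
G1 X92.115 Y61.442
G1 X62.511 Y99.665
G1 X164.278 Y29.849
G1 X115.815 Y47.325
M5
G0 X73.739 Y161.258
M3 S110
G1 X72.297 Y144.860 F3255
G1 X51.376 Y103.513
G1 X29.184 Y65.135
G1 X23.927 Y57.648
M5
G0 X0.000 Y0.000

1 u = 1 mm; y_m = 193.799 − y.

[1] `<polyline>` open polyline, #ff8800→engrave S110 F3255: (140.287,21.108) → (48.583,72.168) → (92.115,61.442) → (62.511,99.665) → (164.278,29.849) → (115.815,47.325)

[2] `<path>` cubic bezier, #ff8800→engrave S110 F3255: (73.739,161.258) → (72.297,144.860) → (51.376,103.513) → (29.184,65.135) → (23.927,57.648)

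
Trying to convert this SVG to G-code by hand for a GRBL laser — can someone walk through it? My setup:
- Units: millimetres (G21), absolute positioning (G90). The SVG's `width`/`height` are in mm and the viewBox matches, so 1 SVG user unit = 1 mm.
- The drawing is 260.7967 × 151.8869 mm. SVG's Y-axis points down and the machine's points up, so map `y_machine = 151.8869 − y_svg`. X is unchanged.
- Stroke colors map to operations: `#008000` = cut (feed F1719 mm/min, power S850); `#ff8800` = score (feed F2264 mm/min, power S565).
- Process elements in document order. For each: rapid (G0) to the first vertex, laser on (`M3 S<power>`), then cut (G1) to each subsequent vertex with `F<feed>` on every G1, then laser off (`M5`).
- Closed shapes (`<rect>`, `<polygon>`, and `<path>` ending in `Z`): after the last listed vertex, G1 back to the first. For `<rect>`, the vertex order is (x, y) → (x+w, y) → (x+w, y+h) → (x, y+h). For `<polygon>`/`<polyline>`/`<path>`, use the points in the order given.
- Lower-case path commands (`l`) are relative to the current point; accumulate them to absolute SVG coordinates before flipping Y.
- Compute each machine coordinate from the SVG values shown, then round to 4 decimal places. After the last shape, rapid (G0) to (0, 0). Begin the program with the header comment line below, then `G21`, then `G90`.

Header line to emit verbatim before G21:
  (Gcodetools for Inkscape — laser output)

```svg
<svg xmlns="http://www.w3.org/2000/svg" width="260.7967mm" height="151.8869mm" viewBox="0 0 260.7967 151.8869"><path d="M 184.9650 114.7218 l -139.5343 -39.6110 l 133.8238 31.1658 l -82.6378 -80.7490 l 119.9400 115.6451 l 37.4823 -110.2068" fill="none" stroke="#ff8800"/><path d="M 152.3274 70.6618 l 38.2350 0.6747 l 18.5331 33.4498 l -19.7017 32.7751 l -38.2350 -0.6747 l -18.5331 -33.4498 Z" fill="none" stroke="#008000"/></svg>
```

1 u = 1 mm; y_m = 151.8869 − y.

[1] `<path>` open polyline, #ff8800→score S565 F2264: (184.9650,37.1651) → (45.4307,76.7761) → (179.2545,45.6103) → (96.6167,126.3593) → (216.5567,10.7142) → (254.0390,120.9210)

[2] `<path>` regular polygon, #008000→cut S850 F1719: (152.3274,81.2251) → (190.5624,80.5504) → (209.0955,47.1006) → (189.3938,14.3255) → (151.1588,15.0002) → (132.6257,48.4500) → (152.3274,81.2251) (closed)

(Gcodetools for Inkscape — laser output)
G21
G90
G0 X184.9650 Y37.1651
M3 S565
G1 X45.4307 Y76.7761 F2264
G1 X179.2545 Y45.6103 F2264
G1 X96.6167 Y126.3593 F2264
G1 X216.5567 Y10.7142 F2264
G1 X254.0390 Y120.9210 F2264
M5
G0 X152.3274 Y81.2251
M3 S850
G1 X190.5624 Y80.5504 F1719
G1 X209.0955 Y47.1006 F1719
G1 X189.3938 Y14.3255 F1719
G1 X151.1588 Y15.0002 F1719
G1 X132.6257 Y48.4500 F1719
G1 X152.3274 Y81.2251 F1719
M5
G0 X0.0000 Y0.0000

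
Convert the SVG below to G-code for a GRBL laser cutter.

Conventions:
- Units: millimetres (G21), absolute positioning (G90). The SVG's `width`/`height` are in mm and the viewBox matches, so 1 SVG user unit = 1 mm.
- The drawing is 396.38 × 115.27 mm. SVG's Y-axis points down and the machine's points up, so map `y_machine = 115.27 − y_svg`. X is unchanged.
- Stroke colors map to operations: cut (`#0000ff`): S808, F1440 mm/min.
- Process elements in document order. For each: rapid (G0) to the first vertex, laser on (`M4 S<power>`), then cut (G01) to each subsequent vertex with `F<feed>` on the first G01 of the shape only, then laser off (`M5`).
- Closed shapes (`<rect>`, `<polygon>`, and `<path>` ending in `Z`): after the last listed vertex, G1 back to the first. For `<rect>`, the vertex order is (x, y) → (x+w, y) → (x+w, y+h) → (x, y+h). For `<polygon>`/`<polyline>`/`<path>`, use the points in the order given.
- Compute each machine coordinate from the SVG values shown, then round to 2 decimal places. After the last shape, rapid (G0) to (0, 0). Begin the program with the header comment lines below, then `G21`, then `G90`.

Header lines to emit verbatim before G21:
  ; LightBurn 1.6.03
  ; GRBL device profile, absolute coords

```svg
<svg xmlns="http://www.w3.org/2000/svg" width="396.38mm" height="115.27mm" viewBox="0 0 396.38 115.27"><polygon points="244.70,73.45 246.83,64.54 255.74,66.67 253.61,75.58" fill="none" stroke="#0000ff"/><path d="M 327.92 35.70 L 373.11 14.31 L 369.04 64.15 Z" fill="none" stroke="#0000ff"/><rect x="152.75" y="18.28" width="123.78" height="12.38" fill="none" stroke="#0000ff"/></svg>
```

viewBox `0 0 396.38 115.27` with mm width/height → 1 unit = 1 mm. Flip: y_m = 115.27 − y_svg.

**Shape 1** — `<polygon>` regular polygon, stroke `#0000ff` → cut (S808, F1440). Machine vertices: (244.70,41.82) → (246.83,50.73) → (255.74,48.60) → (253.61,39.69) → (244.70,41.82). Closed: final G1 returns to the first vertex.

**Shape 2** — `<path>` regular polygon, stroke `#0000ff` → cut (S808, F1440). Machine vertices: (327.92,79.57) → (373.11,100.96) → (369.04,51.12) → (327.92,79.57). Closed: final G1 returns to the first vertex.

**Shape 3** — `<rect>` rectangle, stroke `#0000ff` → cut (S808, F1440). Machine vertices: (152.75,96.99) → (276.53,96.99) → (276.53,84.61) → (152.75,84.61) → (152.75,96.99). Closed: final G1 returns to the first vertex.

; LightBurn 1.6.03
; GRBL device profile, absolute coords
G21
G90
G0 X244.70 Y41.82
M4 S808
G01 X246.83 Y50.73 F1440
G01 X255.74 Y48.60
G01 X253.61 Y39.69
G01 X244.70 Y41.82
M5
G0 X327.92 Y79.57
M4 S808
G01 X373.11 Y100.96 F1440
G01 X369.04 Y51.12
G01 X327.92 Y79.57
M5
G0 X152.75 Y96.99
M4 S808
G01 X276.53 Y96.99 F1440
G01 X276.53 Y84.61
G01 X152.75 Y84.61
G01 X152.75 Y96.99
M5
G0 X0.00 Y0.00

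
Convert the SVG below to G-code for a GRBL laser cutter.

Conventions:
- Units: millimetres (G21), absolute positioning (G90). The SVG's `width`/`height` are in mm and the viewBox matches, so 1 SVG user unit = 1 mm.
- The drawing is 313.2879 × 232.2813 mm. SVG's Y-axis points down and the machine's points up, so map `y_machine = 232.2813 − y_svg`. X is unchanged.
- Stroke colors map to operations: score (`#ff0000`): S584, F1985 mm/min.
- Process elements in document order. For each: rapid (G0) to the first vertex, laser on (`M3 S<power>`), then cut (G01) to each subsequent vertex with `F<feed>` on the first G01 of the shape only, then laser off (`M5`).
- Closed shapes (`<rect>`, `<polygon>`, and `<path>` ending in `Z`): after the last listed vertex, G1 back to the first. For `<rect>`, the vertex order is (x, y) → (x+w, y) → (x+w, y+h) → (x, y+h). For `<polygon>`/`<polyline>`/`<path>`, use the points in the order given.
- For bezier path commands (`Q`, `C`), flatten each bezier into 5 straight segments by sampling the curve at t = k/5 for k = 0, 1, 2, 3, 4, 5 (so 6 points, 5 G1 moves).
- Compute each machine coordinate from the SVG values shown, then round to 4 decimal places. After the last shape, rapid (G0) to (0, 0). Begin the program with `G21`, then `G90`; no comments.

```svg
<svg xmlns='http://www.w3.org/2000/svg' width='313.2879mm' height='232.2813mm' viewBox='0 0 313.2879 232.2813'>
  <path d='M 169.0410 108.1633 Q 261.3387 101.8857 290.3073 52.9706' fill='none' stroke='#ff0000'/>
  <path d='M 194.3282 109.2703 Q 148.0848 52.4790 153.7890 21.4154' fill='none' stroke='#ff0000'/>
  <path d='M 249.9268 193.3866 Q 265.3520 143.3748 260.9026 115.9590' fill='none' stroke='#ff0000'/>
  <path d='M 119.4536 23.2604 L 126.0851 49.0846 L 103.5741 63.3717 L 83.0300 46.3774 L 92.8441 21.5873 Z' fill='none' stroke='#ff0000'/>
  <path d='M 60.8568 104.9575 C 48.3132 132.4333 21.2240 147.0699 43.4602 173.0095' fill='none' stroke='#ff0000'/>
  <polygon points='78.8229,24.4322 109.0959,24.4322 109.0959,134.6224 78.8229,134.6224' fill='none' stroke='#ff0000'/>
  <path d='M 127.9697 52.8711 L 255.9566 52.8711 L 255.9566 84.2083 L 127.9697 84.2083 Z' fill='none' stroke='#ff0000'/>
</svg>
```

G21
G90
G0 X169.0410 Y124.1180
M3 S584
G01 X203.4269 Y128.3345 F1985
G01 X232.7465 Y135.9621
G01 X256.9998 Y147.0006
G01 X276.1867 Y161.4502
G01 X290.3073 Y179.3107
M5
G0 X194.3282 Y123.0110
M3 S584
G01 X177.9087 Y144.6984 F1985
G01 X165.6451 Y164.3276
G01 X157.5373 Y181.8986
G01 X153.5852 Y197.4114
G01 X153.7890 Y210.8659
M5
G0 X249.9268 Y38.8947
M3 S584
G01 X255.3019 Y57.9956 F1985
G01 X259.0870 Y75.2888
G01 X261.2822 Y90.7743
G01 X261.8874 Y104.4521
G01 X260.9026 Y116.3223
M5
G0 X119.4536 Y209.0209
M3 S584
G01 X126.0851 Y183.1967 F1985
G01 X103.5741 Y168.9096
G01 X83.0300 Y185.9039
G01 X92.8441 Y210.6940
G01 X119.4536 Y209.0209
M5
G0 X60.8568 Y127.3238
M3 S584
G01 X52.0961 Y112.1859 F1985
G01 X42.9103 Y98.9706
G01 X36.3652 Y86.5190
G01 X35.5266 Y73.6723
G01 X43.4602 Y59.2718
M5
G0 X78.8229 Y207.8491
M3 S584
G01 X109.0959 Y207.8491 F1985
G01 X109.0959 Y97.6589
G01 X78.8229 Y97.6589
G01 X78.8229 Y207.8491
M5
G0 X127.9697 Y179.4102
M3 S584
G01 X255.9566 Y179.4102 F1985
G01 X255.9566 Y148.0730
G01 X127.9697 Y148.0730
G01 X127.9697 Y179.4102
M5
G0 X0.0000 Y0.0000

1 u = 1 mm; y_m = 232.2813 − y.

[1] `<path>` quadratic bezier, #ff0000→score S584 F1985: (169.0410,124.1180) → (203.4269,128.3345) → (232.7465,135.9621) → (256.9998,147.0006) → (276.1867,161.4502) → (290.3073,179.3107)

[2] `<path>` quadratic bezier, #ff0000→score S584 F1985: (194.3282,123.0110) → (177.9087,144.6984) → (165.6451,164.3276) → (157.5373,181.8986) → (153.5852,197.4114) → (153.7890,210.8659)

[3] `<path>` quadratic bezier, #ff0000→score S584 F1985: (249.9268,38.8947) → (255.3019,57.9956) → (259.0870,75.2888) → (261.2822,90.7743) → (261.8874,104.4521) → (260.9026,116.3223)

[4] `<path>` regular polygon, #ff0000→score S584 F1985: (119.4536,209.0209) → (126.0851,183.1967) → (103.5741,168.9096) → (83.0300,185.9039) → (92.8441,210.6940) → (119.4536,209.0209) (closed)

[5] `<path>` cubic bezier, #ff0000→score S584 F1985: (60.8568,127.3238) → (52.0961,112.1859) → (42.9103,98.9706) → (36.3652,86.5190) → (35.5266,73.6723) → (43.4602,59.2718)

[6] `<polygon>` rectangle, #ff0000→score S584 F1985: (78.8229,207.8491) → (109.0959,207.8491) → (109.0959,97.6589) → (78.8229,97.6589) → (78.8229,207.8491) (closed)

[7] `<path>` rectangle, #ff0000→score S584 F1985: (127.9697,179.4102) → (255.9566,179.4102) → (255.9566,148.0730) → (127.9697,148.0730) → (127.9697,179.4102) (closed)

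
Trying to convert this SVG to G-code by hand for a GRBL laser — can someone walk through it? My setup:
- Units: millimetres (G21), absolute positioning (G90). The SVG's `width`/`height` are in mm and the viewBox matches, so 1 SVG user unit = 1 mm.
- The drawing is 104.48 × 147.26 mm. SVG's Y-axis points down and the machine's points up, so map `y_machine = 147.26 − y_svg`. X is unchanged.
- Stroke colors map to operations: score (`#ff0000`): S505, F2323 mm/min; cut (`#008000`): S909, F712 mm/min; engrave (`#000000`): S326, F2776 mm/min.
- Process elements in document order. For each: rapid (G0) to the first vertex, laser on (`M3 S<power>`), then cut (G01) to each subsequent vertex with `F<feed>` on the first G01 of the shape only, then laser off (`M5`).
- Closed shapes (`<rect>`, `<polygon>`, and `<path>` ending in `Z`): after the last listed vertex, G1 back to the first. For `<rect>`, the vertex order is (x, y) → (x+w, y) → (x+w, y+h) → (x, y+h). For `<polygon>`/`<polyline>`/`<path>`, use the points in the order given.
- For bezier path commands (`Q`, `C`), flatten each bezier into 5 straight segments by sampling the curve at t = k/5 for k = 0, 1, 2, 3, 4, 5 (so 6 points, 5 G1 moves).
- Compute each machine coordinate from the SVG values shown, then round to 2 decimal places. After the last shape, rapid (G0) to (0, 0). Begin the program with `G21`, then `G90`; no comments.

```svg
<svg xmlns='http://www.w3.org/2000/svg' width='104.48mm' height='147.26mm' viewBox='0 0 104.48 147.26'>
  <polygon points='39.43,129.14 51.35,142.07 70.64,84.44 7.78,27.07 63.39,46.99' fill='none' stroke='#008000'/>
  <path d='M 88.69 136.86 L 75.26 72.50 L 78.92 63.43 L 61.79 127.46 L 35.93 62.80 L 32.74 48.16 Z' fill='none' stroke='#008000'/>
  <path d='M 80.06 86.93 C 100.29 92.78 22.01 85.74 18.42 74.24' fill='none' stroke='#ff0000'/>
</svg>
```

viewBox `0 0 104.48 147.26` with mm width/height → 1 unit = 1 mm. Flip: y_m = 147.26 − y_svg.

**Shape 1** — `<polygon>` closed polygon, stroke `#008000` → cut (S909, F712). Machine vertices: (39.43,18.12) → (51.35,5.19) → (70.64,62.82) → (7.78,120.19) → (63.39,100.27) → (39.43,18.12). Closed: final G1 returns to the first vertex.

**Shape 2** — `<path>` closed polygon, stroke `#008000` → cut (S909, F712). Machine vertices: (88.69,10.40) → (75.26,74.76) → (78.92,83.83) → (61.79,19.80) → (35.93,84.46) → (32.74,99.10) → (88.69,10.40). Closed: final G1 returns to the first vertex.

**Shape 3** — `<path>` cubic bezier, stroke `#ff0000` → score (S505, F2323). Control points (SVG): P0=(80.06,86.93), P1=(100.29,92.78), P2=(22.01,85.74), P3=(18.42,74.24); sampled at t=k/5. Machine vertices: (80.06,60.33) → (81.76,58.30) → (68.14,58.96) → (47.49,61.90) → (28.15,66.72) → (18.42,73.02). Open path.

G21
G90
G0 X39.43 Y18.12
M3 S909
G01 X51.35 Y5.19 F712
G01 X70.64 Y62.82
G01 X7.78 Y120.19
G01 X63.39 Y100.27
G01 X39.43 Y18.12
M5
G0 X88.69 Y10.40
M3 S909
G01 X75.26 Y74.76 F712
G01 X78.92 Y83.83
G01 X61.79 Y19.80
G01 X35.93 Y84.46
G01 X32.74 Y99.10
G01 X88.69 Y10.40
M5
G0 X80.06 Y60.33
M3 S505
G01 X81.76 Y58.30 F2323
G01 X68.14 Y58.96
G01 X47.49 Y61.90
G01 X28.15 Y66.72
G01 X18.42 Y73.02
M5
G0 X0.00 Y0.00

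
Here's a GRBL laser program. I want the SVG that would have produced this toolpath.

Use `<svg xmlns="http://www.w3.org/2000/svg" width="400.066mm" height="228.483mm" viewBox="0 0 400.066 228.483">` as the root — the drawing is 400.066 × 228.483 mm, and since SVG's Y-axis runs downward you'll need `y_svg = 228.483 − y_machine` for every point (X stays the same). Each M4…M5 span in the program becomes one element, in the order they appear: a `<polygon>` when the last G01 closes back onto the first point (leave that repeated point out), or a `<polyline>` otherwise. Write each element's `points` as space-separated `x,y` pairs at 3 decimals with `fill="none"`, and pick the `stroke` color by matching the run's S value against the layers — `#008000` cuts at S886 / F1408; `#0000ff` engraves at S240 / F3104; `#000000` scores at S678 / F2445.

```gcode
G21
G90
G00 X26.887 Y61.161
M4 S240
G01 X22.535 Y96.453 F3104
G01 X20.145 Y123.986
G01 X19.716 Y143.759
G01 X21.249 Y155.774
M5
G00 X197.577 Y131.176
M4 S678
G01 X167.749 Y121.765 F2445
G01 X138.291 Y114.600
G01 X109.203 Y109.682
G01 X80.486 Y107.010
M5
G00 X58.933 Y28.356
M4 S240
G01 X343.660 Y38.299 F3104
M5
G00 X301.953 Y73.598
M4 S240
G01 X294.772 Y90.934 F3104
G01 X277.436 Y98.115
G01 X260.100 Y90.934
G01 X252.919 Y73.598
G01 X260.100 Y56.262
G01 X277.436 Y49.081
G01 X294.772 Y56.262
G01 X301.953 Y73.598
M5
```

y_svg = 228.483 − y_m.

[1] S240→`#0000ff` (engrave); open run; points: 26.887,167.322 22.535,132.030 20.145,104.497 19.716,84.724 21.249,72.709

[2] S678→`#000000` (score); open run; points: 197.577,97.307 167.749,106.718 138.291,113.883 109.203,118.801 80.486,121.473

[3] S240→`#0000ff` (engrave); open run; points: 58.933,200.127 343.660,190.184

[4] S240→`#0000ff` (engrave); closed run; points: 301.953,154.885 294.772,137.549 277.436,130.368 260.100,137.549 252.919,154.885 260.100,172.221 277.436,179.402 294.772,172.221

<svg xmlns="http://www.w3.org/2000/svg" width="400.066mm" height="228.483mm" viewBox="0 0 400.066 228.483">
  <polyline points="26.887,167.322 22.535,132.030 20.145,104.497 19.716,84.724 21.249,72.709" fill="none" stroke="#0000ff"/>
  <polyline points="197.577,97.307 167.749,106.718 138.291,113.883 109.203,118.801 80.486,121.473" fill="none" stroke="#000000"/>
  <polyline points="58.933,200.127 343.660,190.184" fill="none" stroke="#0000ff"/>
  <polygon points="301.953,154.885 294.772,137.549 277.436,130.368 260.100,137.549 252.919,154.885 260.100,172.221 277.436,179.402 294.772,172.221" fill="none" stroke="#0000ff"/>
</svg>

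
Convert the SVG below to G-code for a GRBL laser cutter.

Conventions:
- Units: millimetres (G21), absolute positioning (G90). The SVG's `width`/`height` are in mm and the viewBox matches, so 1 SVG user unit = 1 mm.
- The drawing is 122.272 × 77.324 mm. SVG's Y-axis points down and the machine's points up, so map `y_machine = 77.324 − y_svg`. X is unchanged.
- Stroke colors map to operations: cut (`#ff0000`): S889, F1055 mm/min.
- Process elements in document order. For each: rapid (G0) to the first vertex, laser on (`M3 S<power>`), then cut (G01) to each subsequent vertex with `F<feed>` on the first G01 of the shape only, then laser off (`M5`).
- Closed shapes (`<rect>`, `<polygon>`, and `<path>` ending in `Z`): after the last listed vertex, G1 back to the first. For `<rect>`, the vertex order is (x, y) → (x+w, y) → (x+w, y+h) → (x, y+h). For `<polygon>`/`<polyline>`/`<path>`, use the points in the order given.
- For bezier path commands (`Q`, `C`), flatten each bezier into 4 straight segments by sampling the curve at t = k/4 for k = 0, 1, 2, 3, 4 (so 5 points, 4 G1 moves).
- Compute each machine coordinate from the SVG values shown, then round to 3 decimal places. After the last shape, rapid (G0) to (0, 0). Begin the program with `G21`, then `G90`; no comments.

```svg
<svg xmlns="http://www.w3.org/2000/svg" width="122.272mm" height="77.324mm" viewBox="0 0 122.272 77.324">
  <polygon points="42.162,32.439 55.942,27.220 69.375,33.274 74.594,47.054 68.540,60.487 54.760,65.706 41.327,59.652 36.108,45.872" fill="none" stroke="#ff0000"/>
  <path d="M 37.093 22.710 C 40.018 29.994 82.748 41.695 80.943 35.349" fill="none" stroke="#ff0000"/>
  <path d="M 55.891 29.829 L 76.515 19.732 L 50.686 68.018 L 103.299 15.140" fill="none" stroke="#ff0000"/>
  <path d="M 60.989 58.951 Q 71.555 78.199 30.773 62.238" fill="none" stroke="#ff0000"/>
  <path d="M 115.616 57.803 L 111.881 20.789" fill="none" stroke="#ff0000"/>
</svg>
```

1 u = 1 mm; y_m = 77.324 − y.

[1] `<polygon>` regular polygon, #ff0000→cut S889 F1055: (42.162,44.885) → (55.942,50.104) → (69.375,44.050) → (74.594,30.270) → (68.540,16.837) → (54.760,11.618) → (41.327,17.672) → (36.108,31.452) → (42.162,44.885) (closed)

[2] `<path>` cubic bezier, #ff0000→cut S889 F1055: (37.093,54.614) → (45.432,48.674) → (60.792,43.183) → (75.264,40.248) → (80.943,41.975)

[3] `<path>` open polyline, #ff0000→cut S889 F1055: (55.891,47.495) → (76.515,57.592) → (50.686,9.306) → (103.299,62.184)

[4] `<path>` quadratic bezier, #ff0000→cut S889 F1055: (60.989,18.373) → (63.063,10.950) → (58.718,7.927) → (47.955,9.306) → (30.773,15.086)

[5] `<path>` line segment, #ff0000→cut S889 F1055: (115.616,19.521) → (111.881,56.535)

G21
G90
G0 X42.162 Y44.885
M3 S889
G01 X55.942 Y50.104 F1055
G01 X69.375 Y44.050
G01 X74.594 Y30.270
G01 X68.540 Y16.837
G01 X54.760 Y11.618
G01 X41.327 Y17.672
G01 X36.108 Y31.452
G01 X42.162 Y44.885
M5
G0 X37.093 Y54.614
M3 S889
G01 X45.432 Y48.674 F1055
G01 X60.792 Y43.183
G01 X75.264 Y40.248
G01 X80.943 Y41.975
M5
G0 X55.891 Y47.495
M3 S889
G01 X76.515 Y57.592 F1055
G01 X50.686 Y9.306
G01 X103.299 Y62.184
M5
G0 X60.989 Y18.373
M3 S889
G01 X63.063 Y10.950 F1055
G01 X58.718 Y7.927
G01 X47.955 Y9.306
G01 X30.773 Y15.086
M5
G0 X115.616 Y19.521
M3 S889
G01 X111.881 Y56.535 F1055
M5
G0 X0.000 Y0.000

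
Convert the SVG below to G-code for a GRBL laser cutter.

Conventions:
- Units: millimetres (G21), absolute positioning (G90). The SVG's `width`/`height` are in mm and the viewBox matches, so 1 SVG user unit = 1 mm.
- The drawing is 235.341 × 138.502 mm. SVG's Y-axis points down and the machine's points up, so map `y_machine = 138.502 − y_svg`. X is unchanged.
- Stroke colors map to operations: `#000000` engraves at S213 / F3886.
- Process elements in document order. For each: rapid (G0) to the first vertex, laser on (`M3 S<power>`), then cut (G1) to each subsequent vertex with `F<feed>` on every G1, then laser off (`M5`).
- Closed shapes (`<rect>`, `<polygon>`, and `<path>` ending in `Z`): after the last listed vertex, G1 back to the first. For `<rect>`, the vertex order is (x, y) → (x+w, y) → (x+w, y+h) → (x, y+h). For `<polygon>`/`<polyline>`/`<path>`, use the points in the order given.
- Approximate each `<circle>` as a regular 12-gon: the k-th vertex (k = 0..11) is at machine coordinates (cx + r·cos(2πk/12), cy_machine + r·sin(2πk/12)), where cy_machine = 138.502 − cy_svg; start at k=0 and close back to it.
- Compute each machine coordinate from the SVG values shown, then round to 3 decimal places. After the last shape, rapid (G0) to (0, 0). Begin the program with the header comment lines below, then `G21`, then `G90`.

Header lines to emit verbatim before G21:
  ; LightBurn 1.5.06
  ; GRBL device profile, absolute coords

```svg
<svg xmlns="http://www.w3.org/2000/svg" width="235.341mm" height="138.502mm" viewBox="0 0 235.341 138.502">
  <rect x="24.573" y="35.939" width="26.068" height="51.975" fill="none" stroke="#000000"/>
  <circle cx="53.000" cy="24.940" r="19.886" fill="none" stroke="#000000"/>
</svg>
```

; LightBurn 1.5.06
; GRBL device profile, absolute coords
G21
G90
G0 X24.573 Y102.563
M3 S213
G1 X50.641 Y102.563 F3886
G1 X50.641 Y50.588 F3886
G1 X24.573 Y50.588 F3886
G1 X24.573 Y102.563 F3886
M5
G0 X72.886 Y113.562
M3 S213
G1 X70.222 Y123.505 F3886
G1 X62.943 Y130.784 F3886
G1 X53.000 Y133.448 F3886
G1 X43.057 Y130.784 F3886
G1 X35.778 Y123.505 F3886
G1 X33.114 Y113.562 F3886
G1 X35.778 Y103.619 F3886
G1 X43.057 Y96.340 F3886
G1 X53.000 Y93.676 F3886
G1 X62.943 Y96.340 F3886
G1 X70.222 Y103.619 F3886
G1 X72.886 Y113.562 F3886
M5
G0 X0.000 Y0.000

Since the viewBox matches the mm dimensions, user units are millimetres directly. The only transform is the Y-flip y_m = 138.502 − y_svg.

Shape 1 is a rectangle drawn with `<rect>`. Its stroke #000000 means engrave at S213, F3886. After flipping Y the toolpath is (24.573,102.563) → (50.641,102.563) → (50.641,50.588) → (24.573,50.588) → (24.573,102.563), returning to the start.

Shape 2 is a circle drawn with `<circle>`. Its stroke #000000 means engrave at S213, F3886. After flipping Y the toolpath is (72.886,113.562) → (70.222,123.505) → (62.943,130.784) → (53.000,133.448) → (43.057,130.784) → (35.778,123.505) → (33.114,113.562) → (35.778,103.619) → (43.057,96.340) → (53.000,93.676) → (62.943,96.340) → (70.222,103.619) → (72.886,113.562), returning to the start.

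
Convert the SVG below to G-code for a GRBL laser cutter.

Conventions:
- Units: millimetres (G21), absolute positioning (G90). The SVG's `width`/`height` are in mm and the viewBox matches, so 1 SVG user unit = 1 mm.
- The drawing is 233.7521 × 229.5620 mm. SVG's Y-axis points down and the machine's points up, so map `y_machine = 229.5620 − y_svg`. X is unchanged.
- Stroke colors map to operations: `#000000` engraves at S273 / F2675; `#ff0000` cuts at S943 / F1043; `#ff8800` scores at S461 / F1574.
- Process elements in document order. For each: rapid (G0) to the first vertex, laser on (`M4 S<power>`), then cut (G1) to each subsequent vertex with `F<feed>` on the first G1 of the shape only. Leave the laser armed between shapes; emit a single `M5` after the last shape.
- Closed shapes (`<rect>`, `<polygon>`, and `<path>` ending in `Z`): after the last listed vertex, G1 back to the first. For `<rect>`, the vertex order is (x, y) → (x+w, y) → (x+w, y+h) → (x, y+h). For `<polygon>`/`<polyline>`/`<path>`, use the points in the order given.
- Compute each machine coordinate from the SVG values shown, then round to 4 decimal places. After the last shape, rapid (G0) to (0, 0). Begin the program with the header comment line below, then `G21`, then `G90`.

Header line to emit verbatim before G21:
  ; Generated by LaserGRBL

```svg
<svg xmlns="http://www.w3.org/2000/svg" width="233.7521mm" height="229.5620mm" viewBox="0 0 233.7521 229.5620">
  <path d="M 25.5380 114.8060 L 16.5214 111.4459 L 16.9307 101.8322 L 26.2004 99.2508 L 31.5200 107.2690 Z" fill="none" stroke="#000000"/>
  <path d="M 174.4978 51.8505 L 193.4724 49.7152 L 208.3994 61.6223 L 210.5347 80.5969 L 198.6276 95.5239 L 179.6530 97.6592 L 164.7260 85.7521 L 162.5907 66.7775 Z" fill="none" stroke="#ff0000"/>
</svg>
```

; Generated by LaserGRBL
G21
G90
G0 X25.5380 Y114.7560
M4 S273
G1 X16.5214 Y118.1161 F2675
G1 X16.9307 Y127.7298
G1 X26.2004 Y130.3112
G1 X31.5200 Y122.2930
G1 X25.5380 Y114.7560
G0 X174.4978 Y177.7115
M4 S943
G1 X193.4724 Y179.8468 F1043
G1 X208.3994 Y167.9397
G1 X210.5347 Y148.9651
G1 X198.6276 Y134.0381
G1 X179.6530 Y131.9028
G1 X164.7260 Y143.8099
G1 X162.5907 Y162.7845
G1 X174.4978 Y177.7115
M5
G0 X0.0000 Y0.0000

viewBox `0 0 233.7521 229.5620` with mm width/height → 1 unit = 1 mm. Flip: y_m = 229.5620 − y_svg.

**Shape 1** — `<path>` regular polygon, stroke `#000000` → engrave (S273, F2675). Machine vertices: (25.5380,114.7560) → (16.5214,118.1161) → (16.9307,127.7298) → (26.2004,130.3112) → (31.5200,122.2930) → (25.5380,114.7560). Closed: final G1 returns to the first vertex.

**Shape 2** — `<path>` regular polygon, stroke `#ff0000` → cut (S943, F1043). Machine vertices: (174.4978,177.7115) → (193.4724,179.8468) → (208.3994,167.9397) → (210.5347,148.9651) → (198.6276,134.0381) → (179.6530,131.9028) → (164.7260,143.8099) → (162.5907,162.7845) → (174.4978,177.7115). Closed: final G1 returns to the first vertex.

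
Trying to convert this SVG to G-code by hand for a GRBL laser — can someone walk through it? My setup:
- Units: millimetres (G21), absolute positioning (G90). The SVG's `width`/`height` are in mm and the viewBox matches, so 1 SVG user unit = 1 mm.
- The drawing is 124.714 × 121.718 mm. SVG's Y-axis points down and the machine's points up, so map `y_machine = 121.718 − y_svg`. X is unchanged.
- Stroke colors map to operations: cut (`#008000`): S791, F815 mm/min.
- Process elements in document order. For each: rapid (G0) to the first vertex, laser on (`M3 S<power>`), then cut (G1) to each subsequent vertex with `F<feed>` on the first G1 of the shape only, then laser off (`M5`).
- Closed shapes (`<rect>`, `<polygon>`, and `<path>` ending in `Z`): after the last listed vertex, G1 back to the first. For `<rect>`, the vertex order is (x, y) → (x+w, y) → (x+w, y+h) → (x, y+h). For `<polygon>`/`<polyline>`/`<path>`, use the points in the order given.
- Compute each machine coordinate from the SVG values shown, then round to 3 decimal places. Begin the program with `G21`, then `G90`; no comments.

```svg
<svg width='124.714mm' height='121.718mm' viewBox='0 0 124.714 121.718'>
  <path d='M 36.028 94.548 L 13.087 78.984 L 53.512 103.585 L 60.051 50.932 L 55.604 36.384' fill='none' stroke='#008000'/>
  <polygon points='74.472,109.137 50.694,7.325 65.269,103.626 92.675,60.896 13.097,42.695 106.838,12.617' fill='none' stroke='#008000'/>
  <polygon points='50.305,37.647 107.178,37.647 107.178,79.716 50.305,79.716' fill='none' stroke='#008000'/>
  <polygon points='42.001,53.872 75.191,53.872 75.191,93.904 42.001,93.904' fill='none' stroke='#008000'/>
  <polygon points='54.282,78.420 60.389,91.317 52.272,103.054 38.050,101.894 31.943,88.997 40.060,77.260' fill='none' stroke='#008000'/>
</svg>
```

G21
G90
G0 X36.028 Y27.170
M3 S791
G1 X13.087 Y42.734 F815
G1 X53.512 Y18.133
G1 X60.051 Y70.786
G1 X55.604 Y85.334
M5
G0 X74.472 Y12.581
M3 S791
G1 X50.694 Y114.393 F815
G1 X65.269 Y18.092
G1 X92.675 Y60.822
G1 X13.097 Y79.023
G1 X106.838 Y109.101
G1 X74.472 Y12.581
M5
G0 X50.305 Y84.071
M3 S791
G1 X107.178 Y84.071 F815
G1 X107.178 Y42.002
G1 X50.305 Y42.002
G1 X50.305 Y84.071
M5
G0 X42.001 Y67.846
M3 S791
G1 X75.191 Y67.846 F815
G1 X75.191 Y27.814
G1 X42.001 Y27.814
G1 X42.001 Y67.846
M5
G0 X54.282 Y43.298
M3 S791
G1 X60.389 Y30.401 F815
G1 X52.272 Y18.664
G1 X38.050 Y19.824
G1 X31.943 Y32.721
G1 X40.060 Y44.458
G1 X54.282 Y43.298
M5

viewBox `0 0 124.714 121.718` with mm width/height → 1 unit = 1 mm. Flip: y_m = 121.718 − y_svg.

**Shape 1** — `<path>` open polyline, stroke `#008000` → cut (S791, F815). Machine vertices: (36.028,27.170) → (13.087,42.734) → (53.512,18.133) → (60.051,70.786) → (55.604,85.334). Open path.

**Shape 2** — `<polygon>` closed polygon, stroke `#008000` → cut (S791, F815). Machine vertices: (74.472,12.581) → (50.694,114.393) → (65.269,18.092) → (92.675,60.822) → (13.097,79.023) → (106.838,109.101) → (74.472,12.581). Closed: final G1 returns to the first vertex.

**Shape 3** — `<polygon>` rectangle, stroke `#008000` → cut (S791, F815). Machine vertices: (50.305,84.071) → (107.178,84.071) → (107.178,42.002) → (50.305,42.002) → (50.305,84.071). Closed: final G1 returns to the first vertex.

**Shape 4** — `<polygon>` rectangle, stroke `#008000` → cut (S791, F815). Machine vertices: (42.001,67.846) → (75.191,67.846) → (75.191,27.814) → (42.001,27.814) → (42.001,67.846). Closed: final G1 returns to the first vertex.

**Shape 5** — `<polygon>` regular polygon, stroke `#008000` → cut (S791, F815). Machine vertices: (54.282,43.298) → (60.389,30.401) → (52.272,18.664) → (38.050,19.824) → (31.943,32.721) → (40.060,44.458) → (54.282,43.298). Closed: final G1 returns to the first vertex.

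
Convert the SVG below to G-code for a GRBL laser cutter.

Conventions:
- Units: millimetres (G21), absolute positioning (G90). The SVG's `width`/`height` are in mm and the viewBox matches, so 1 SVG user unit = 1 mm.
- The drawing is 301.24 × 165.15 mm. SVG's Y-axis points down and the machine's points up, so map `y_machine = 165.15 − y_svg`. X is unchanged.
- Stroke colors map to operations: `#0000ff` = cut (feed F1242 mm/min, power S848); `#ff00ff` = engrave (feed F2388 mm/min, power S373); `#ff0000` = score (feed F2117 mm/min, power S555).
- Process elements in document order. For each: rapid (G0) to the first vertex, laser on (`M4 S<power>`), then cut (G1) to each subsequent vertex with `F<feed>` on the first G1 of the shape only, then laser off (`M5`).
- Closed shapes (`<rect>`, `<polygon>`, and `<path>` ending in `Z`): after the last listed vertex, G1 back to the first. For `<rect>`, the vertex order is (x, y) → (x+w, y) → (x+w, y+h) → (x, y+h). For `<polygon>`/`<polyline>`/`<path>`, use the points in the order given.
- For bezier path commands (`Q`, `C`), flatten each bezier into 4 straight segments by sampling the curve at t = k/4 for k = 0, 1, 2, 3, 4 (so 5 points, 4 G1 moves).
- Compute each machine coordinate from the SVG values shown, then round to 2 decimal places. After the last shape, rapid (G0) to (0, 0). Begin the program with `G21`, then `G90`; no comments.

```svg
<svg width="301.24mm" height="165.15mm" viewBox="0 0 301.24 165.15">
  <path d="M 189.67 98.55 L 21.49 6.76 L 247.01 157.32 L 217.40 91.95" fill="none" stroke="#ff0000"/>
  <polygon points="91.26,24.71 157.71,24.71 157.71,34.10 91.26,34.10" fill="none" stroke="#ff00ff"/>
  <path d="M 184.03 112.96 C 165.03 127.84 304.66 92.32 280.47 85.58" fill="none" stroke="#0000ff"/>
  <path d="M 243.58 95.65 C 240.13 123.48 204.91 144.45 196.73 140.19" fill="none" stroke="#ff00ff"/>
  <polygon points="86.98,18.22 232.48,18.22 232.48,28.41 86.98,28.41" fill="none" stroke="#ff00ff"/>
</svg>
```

Since the viewBox matches the mm dimensions, user units are millimetres directly. The only transform is the Y-flip y_m = 165.15 − y_svg.

Shape 1 is a open polyline drawn with `<path>`. Its stroke #ff0000 means score at S555, F2117. After flipping Y the toolpath is (189.67,66.60) → (21.49,158.39) → (247.01,7.83) → (217.40,73.20).

Shape 2 is a rectangle drawn with `<polygon>`. Its stroke #ff00ff means engrave at S373, F2388. After flipping Y the toolpath is (91.26,140.44) → (157.71,140.44) → (157.71,131.05) → (91.26,131.05) → (91.26,140.44), returning to the start.

Shape 3 is a cubic bezier drawn with `<path>`. Its stroke #0000ff means cut at S848, F1242. After flipping Y the toolpath is (184.03,52.19) → (194.48,49.24) → (234.20,57.77) → (272.93,70.36) → (280.47,79.57).

Shape 4 is a cubic bezier drawn with `<path>`. Its stroke #ff00ff means engrave at S373, F2388. After flipping Y the toolpath is (243.58,69.50) → (235.95,50.20) → (221.93,35.20) → (207.02,26.21) → (196.73,24.96).

Shape 5 is a rectangle drawn with `<polygon>`. Its stroke #ff00ff means engrave at S373, F2388. After flipping Y the toolpath is (86.98,146.93) → (232.48,146.93) → (232.48,136.74) → (86.98,136.74) → (86.98,146.93), returning to the start.

G21
G90
G0 X189.67 Y66.60
M4 S555
G1 X21.49 Y158.39 F2117
G1 X247.01 Y7.83
G1 X217.40 Y73.20
M5
G0 X91.26 Y140.44
M4 S373
G1 X157.71 Y140.44 F2388
G1 X157.71 Y131.05
G1 X91.26 Y131.05
G1 X91.26 Y140.44
M5
G0 X184.03 Y52.19
M4 S848
G1 X194.48 Y49.24 F1242
G1 X234.20 Y57.77
G1 X272.93 Y70.36
G1 X280.47 Y79.57
M5
G0 X243.58 Y69.50
M4 S373
G1 X235.95 Y50.20 F2388
G1 X221.93 Y35.20
G1 X207.02 Y26.21
G1 X196.73 Y24.96
M5
G0 X86.98 Y146.93
M4 S373
G1 X232.48 Y146.93 F2388
G1 X232.48 Y136.74
G1 X86.98 Y136.74
G1 X86.98 Y146.93
M5
G0 X0.00 Y0.00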